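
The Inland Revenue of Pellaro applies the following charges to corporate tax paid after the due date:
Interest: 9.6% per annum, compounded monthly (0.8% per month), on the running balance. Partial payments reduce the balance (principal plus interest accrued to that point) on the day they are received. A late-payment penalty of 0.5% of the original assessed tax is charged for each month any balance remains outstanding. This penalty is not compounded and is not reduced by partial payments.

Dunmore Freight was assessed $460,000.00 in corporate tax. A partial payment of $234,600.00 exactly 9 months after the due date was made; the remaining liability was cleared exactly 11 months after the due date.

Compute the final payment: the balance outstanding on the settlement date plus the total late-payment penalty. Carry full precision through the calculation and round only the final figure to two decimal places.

Balance at month 9: $460,000.0000 × (1 + 0.008)^9 = $494,199.8630…
After $234,600.00 payment: $494,199.8630… − $234,600.00 = $259,599.8630…
Balance at month 11: $259,599.8630… × (1 + 0.008)^2 = $263,770.0752…
Penalty: 11 × 0.5% × $460,000.00 = $25,300.00
Final settlement = outstanding balance + penalty = $263,770.0752… + $25,300.00 = $289,070.08

$289,070.08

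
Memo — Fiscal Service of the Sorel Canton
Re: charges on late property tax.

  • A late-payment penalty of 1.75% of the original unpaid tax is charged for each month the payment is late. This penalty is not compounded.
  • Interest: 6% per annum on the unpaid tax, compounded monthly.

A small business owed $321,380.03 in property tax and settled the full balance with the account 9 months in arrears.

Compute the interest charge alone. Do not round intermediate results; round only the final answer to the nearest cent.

Interest (6%/yr ÷ 12 = 0.5%/month): $321,380.03 × ((1 + 0.005)^9 − 1) = $14,754.7433…

$14,754.74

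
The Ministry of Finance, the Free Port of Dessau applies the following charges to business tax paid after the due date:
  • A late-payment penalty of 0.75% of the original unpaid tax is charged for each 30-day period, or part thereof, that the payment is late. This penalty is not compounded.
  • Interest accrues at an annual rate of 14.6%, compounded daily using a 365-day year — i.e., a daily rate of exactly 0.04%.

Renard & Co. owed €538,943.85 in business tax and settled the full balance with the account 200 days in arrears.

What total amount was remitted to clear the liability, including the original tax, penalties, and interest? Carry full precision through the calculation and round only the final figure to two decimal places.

Penalty periods: ⌈200/30⌉ = 7; penalty = 7 × 0.75% × €538,943.85 = €28,294.55…
Interest: €538,943.85 × ((1 + 0.0004)^200 − 1) = €538,943.85 × 0.08326974… = €44,877.7142…
Total = €538,943.85 + €28,294.5521… + €44,877.7142… = €612,116.12

€612,116.12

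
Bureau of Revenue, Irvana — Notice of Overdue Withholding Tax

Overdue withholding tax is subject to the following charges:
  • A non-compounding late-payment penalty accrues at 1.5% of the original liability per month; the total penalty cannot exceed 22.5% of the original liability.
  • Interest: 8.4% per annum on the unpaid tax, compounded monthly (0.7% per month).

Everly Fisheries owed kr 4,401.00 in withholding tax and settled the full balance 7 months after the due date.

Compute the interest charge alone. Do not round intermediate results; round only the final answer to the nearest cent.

Interest: kr 4,401.00 × ((1 + 0.007)^7 − 1) = kr 4,401.00 × 0.0500411… = kr 220.2308…

kr 220.23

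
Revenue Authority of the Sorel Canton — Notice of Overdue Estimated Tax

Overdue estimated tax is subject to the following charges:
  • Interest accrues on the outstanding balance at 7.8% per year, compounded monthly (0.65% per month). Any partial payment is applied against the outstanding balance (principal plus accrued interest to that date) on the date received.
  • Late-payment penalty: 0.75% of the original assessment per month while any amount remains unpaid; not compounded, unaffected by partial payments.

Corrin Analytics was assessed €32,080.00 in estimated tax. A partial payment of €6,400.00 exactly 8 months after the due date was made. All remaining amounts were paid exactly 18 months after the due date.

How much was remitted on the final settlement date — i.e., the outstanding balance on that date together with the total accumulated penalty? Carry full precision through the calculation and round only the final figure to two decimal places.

Balance at month 8: €32,080.0000 × (1 + 0.0065)^8 = €33,786.6080…
After €6,400.00 payment: €33,786.6080… − €6,400.00 = €27,386.6080…
Balance at month 18: €27,386.6080… × (1 + 0.0065)^10 = €29,219.7192…
Penalty: 18 × 0.75% × €32,080.00 = €4,330.80
Final settlement = outstanding balance + penalty = €29,219.7192… + €4,330.80 = €33,550.52

€33,550.52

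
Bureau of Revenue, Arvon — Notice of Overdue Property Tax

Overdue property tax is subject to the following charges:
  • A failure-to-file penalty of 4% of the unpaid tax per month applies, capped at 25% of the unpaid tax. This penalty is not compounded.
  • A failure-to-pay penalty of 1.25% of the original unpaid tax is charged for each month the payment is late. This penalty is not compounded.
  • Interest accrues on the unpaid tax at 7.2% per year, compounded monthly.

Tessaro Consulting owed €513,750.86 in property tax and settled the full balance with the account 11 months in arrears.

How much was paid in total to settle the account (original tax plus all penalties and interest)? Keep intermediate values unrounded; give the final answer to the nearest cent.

€747,772.63

Failure-to-file: 11 × 4% × €513,750.86 = €226,050.38…, capped at 25% × €513,750.86 = €128,437.72…
Failure-to-pay penalty = 1.25% × €513,750.86 × 11 mo = €70,640.74…
Interest (7.2%/yr ÷ 12 = 0.6%/month): €513,750.86 × ((1 + 0.006)^11 − 1) = €34,943.3151…
Total = €513,750.86 + €199,078.4583… + €34,943.3151… = €747,772.63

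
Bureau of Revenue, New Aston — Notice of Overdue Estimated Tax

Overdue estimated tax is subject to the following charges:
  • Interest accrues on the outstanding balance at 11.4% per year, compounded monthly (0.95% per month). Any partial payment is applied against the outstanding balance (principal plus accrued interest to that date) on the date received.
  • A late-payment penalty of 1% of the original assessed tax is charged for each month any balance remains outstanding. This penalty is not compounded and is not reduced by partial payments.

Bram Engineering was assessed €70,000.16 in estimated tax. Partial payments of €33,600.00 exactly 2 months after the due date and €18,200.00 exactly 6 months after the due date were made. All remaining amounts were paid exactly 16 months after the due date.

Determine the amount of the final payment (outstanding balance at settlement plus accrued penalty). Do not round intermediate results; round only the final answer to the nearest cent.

Balance at month 2: €70,000.1600 × (1 + 0.0095)^2 = €71,336.4806…
After €33,600.00 payment: €71,336.4806… − €33,600.00 = €37,736.4806…
Balance at month 6: €37,736.4806… × (1 + 0.0095)^4 = €39,191.0308…
After €18,200.00 payment: €39,191.0308… − €18,200.00 = €20,991.0308…
Balance at month 16: €20,991.0308… × (1 + 0.0095)^10 = €23,072.6246…
Penalty: 16 × 1% × €70,000.16 = €11,200.03…
Final settlement = outstanding balance + penalty = €23,072.6246… + €11,200.03… = €34,272.65

€34,272.65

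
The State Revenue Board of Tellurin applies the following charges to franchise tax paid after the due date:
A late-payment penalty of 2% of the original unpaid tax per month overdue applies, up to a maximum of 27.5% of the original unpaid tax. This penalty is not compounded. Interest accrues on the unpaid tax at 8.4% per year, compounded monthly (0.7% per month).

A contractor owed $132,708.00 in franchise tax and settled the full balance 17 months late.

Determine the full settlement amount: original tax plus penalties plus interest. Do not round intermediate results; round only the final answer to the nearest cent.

Penalty (uncapped): 17 × 2% × $132,708.00 = $45,120.72; cap = 27.5% × $132,708.00 = $36,494.70 → penalty = $36,494.70
Interest: $132,708.00 × ((1 + 0.007)^17 − 1) = $132,708.00 × 0.1259031… = $16,708.3433…
Total = $132,708.00 + $36,494.7000 + $16,708.3433… = $185,911.04

$185,911.04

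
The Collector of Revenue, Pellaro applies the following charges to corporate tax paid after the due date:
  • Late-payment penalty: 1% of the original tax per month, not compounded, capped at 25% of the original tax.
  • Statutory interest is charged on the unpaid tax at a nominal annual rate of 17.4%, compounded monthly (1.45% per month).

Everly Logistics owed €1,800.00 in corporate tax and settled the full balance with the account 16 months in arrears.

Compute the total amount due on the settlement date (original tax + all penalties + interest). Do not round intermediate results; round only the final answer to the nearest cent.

€2,554.24

Penalty: 16 × 1% × €1,800.00 = €288.00 (below the 25% cap of €450.00)
Interest: €1,800.00 × ((1 + 0.0145)^16 − 1) = €1,800.00 × 0.2590206… = €466.2370…
Total = €1,800.00 + €288.0000 + €466.2370… = €2,554.24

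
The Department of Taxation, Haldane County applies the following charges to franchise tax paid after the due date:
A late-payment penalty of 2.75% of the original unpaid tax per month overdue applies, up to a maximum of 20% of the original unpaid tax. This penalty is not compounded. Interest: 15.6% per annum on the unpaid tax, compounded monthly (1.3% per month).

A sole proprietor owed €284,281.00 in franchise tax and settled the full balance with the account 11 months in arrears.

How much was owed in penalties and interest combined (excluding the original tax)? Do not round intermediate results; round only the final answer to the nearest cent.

€100,256.56

Penalty (uncapped): 11 × 2.75% × €284,281.00 = €85,995.00…; cap = 20% × €284,281.00 = €56,856.20 → penalty = €56,856.20
Interest: €284,281.00 × ((1 + 0.013)^11 − 1) = €284,281.00 × 0.1526671… = €43,400.3570…
Penalties + interest = €56,856.2000 + €43,400.3570… = €100,256.56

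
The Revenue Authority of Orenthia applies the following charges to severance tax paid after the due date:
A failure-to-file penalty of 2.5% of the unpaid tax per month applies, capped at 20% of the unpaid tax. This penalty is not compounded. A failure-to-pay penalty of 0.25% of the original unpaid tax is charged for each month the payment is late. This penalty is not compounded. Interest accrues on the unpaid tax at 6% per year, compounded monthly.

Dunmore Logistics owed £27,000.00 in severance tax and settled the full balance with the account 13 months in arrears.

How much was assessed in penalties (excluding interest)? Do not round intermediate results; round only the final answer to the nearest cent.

Failure-to-file: 13 × 2.5% × £27,000.00 = £8,775.00, capped at 20% × £27,000.00 = £5,400.00
Failure-to-pay penalty: 13 × 0.25% × £27,000.00 = £877.50
Total penalty = £5,400.00 + £877.50 = £6,277.50

£6,277.50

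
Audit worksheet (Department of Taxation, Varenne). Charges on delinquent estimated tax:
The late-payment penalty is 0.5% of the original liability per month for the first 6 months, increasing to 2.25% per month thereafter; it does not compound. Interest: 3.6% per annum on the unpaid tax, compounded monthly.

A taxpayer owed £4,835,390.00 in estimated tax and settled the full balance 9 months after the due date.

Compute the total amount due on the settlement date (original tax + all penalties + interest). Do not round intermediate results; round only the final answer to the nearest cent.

Penalty, months 1–6: 6 × 0.5% × £4,835,390.00 = £145,061.70
Penalty, months 7–9: 3 × 2.25% × £4,835,390.00 = £326,388.83…
Interest (3.6%/yr ÷ 12 = 0.3%/month): £4,835,390.00 × ((1 + 0.003)^9 − 1) = £132,133.2125…
Total = £4,835,390.00 + £471,450.5250 + £132,133.2125… = £5,438,973.74

£5,438,973.74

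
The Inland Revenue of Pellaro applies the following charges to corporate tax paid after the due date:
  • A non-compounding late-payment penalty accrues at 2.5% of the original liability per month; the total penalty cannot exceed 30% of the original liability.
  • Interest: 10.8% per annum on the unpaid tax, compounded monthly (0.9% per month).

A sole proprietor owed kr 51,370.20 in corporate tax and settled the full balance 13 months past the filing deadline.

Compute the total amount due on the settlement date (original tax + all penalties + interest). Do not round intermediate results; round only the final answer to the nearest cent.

Penalty (uncapped): 13 × 2.5% × kr 51,370.20 = kr 16,695.32…; cap = 30% × kr 51,370.20 = kr 15,411.06 → penalty = kr 15,411.06
Interest: kr 51,370.20 × ((1 + 0.009)^13 − 1) = kr 51,370.20 × 0.1235313… = kr 6,345.8256…
Total = kr 51,370.20 + kr 15,411.0600 + kr 6,345.8256… = kr 73,127.09

kr 73,127.09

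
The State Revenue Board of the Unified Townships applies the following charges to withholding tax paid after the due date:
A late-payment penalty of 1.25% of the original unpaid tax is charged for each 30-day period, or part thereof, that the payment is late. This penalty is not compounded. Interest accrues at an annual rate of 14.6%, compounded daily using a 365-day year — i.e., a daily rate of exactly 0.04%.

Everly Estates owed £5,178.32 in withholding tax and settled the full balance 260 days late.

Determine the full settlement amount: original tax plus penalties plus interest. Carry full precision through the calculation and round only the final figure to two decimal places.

£6,328.31

Penalty periods: ⌈260/30⌉ = 9; penalty = 9 × 1.25% × £5,178.32 = £582.56…
Interest: £5,178.32 × ((1 + 0.0004)^260 − 1) = £5,178.32 × 0.10957738… = £567.4267…
Total = £5,178.32 + £582.5610 + £567.4267… = £6,328.31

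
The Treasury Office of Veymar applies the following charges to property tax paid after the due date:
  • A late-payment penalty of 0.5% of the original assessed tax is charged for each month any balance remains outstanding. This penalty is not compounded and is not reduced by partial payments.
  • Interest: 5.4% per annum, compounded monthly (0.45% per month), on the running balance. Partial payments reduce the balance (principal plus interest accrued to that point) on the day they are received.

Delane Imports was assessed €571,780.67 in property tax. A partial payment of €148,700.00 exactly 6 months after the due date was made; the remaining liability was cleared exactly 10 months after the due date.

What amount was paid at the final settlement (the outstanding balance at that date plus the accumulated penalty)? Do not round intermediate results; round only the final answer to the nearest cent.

€475,232.45

Balance at month 6: €571,780.6700 × (1 + 0.0045)^6 = €587,393.4721…
After €148,700.00 payment: €587,393.4721… − €148,700.00 = €438,693.4721…
Balance at month 10: €438,693.4721… × (1 + 0.0045)^4 = €446,643.4159…
Penalty: 10 × 0.5% × €571,780.67 = €28,589.03…
Final settlement = outstanding balance + penalty = €446,643.4159… + €28,589.03… = €475,232.45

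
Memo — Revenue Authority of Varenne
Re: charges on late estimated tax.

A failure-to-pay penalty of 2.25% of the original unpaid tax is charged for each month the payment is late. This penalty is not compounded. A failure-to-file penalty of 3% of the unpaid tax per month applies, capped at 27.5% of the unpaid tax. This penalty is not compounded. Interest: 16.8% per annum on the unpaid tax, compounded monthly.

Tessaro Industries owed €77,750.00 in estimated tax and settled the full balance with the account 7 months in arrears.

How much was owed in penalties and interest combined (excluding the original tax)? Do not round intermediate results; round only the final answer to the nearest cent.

€36,520.22

Failure-to-file: 7 × 3% × €77,750.00 = €16,327.50 (under the 27.5% cap)
Failure-to-pay penalty: 7 × 2.25% × €77,750.00 = €12,245.63…
Interest (16.8%/yr ÷ 12 = 1.4%/month): €77,750.00 × ((1 + 0.014)^7 − 1) = €7,947.0915…
Penalties + interest = €28,573.1250 + €7,947.0915… = €36,520.22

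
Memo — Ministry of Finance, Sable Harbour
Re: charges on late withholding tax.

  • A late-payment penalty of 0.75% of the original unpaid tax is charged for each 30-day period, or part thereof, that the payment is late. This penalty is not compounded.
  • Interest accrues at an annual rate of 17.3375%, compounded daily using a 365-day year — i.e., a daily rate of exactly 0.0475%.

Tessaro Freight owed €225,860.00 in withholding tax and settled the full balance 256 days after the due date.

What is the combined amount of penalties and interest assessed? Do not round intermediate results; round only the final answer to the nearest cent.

Penalty periods: ⌈256/30⌉ = 9; penalty = 9 × 0.75% × €225,860.00 = €15,245.55
Interest: €225,860.00 × ((1 + 0.000475)^256 − 1) = €225,860.00 × 0.12926969… = €29,196.8515…
Penalties + interest = €15,245.5500 + €29,196.8515… = €44,442.40

€44,442.40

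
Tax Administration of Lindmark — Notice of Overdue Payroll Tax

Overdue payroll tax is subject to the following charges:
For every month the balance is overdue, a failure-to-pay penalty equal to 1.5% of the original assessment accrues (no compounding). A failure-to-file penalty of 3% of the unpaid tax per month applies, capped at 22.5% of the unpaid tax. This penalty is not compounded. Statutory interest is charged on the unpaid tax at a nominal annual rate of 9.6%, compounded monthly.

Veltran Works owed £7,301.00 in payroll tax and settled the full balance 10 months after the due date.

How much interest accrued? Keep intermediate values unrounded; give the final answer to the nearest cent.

Interest (9.6%/yr ÷ 12 = 0.8%/month): £7,301.00 × ((1 + 0.008)^10 − 1) = £605.5618…

£605.56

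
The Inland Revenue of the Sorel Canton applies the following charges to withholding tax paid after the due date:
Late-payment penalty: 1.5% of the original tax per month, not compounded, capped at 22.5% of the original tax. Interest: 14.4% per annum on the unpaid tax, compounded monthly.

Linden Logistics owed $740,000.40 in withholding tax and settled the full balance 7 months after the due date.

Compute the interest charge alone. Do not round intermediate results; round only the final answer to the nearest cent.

Interest (14.4%/yr ÷ 12 = 1.2%/month): $740,000.40 × ((1 + 0.012)^7 − 1) = $64,443.0910…

$64,443.09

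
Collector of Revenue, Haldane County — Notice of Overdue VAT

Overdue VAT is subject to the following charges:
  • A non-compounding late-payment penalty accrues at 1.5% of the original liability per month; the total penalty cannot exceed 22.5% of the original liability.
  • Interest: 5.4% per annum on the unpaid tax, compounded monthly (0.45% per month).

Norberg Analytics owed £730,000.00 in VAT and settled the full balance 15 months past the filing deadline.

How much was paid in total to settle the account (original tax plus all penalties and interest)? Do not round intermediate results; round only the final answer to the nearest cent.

£945,107.84

Penalty (uncapped): 15 × 1.5% × £730,000.00 = £164,250.00; cap = 22.5% × £730,000.00 = £164,250.00 → penalty = £164,250.00
Interest: £730,000.00 × ((1 + 0.0045)^15 − 1) = £730,000.00 × 0.0696683… = £50,857.8424…
Total = £730,000.00 + £164,250.0000 + £50,857.8424… = £945,107.84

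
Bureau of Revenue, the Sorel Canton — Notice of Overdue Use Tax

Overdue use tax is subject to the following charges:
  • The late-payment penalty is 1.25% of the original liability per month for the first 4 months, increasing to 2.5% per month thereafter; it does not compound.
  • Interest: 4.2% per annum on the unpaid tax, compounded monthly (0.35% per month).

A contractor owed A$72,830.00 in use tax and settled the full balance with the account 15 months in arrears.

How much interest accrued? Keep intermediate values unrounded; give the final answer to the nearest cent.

A$3,918.69

Interest: A$72,830.00 × ((1 + 0.0035)^15 − 1) = A$72,830.00 × 0.0538060… = A$3,918.6884…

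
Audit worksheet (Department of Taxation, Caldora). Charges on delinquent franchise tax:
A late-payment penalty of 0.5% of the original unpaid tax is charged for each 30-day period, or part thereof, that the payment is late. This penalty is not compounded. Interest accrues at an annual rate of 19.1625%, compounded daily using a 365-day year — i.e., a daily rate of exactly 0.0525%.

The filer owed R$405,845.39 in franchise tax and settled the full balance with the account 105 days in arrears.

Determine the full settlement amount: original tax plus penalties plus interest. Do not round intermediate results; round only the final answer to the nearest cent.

R$436,956.44

Penalty periods: ⌈105/30⌉ = 4; penalty = 4 × 0.5% × R$405,845.39 = R$8,116.91…
Interest: R$405,845.39 × ((1 + 0.000525)^105 − 1) = R$405,845.39 × 0.05665741… = R$22,994.1469…
Total = R$405,845.39 + R$8,116.9078 + R$22,994.1469… = R$436,956.44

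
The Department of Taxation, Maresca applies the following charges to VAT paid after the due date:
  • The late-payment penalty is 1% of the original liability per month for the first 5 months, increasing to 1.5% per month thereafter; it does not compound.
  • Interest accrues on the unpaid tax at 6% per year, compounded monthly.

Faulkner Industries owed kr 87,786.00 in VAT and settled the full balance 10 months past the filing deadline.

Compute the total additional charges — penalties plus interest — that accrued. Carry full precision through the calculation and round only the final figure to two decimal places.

kr 15,462.64

Penalty, months 1–5: 5 × 1% × kr 87,786.00 = kr 4,389.30
Penalty, months 6–10: 5 × 1.5% × kr 87,786.00 = kr 6,583.95
Interest (6%/yr ÷ 12 = 0.5%/month): kr 87,786.00 × ((1 + 0.005)^10 − 1) = kr 4,489.3876…
Penalties + interest = kr 10,973.2500 + kr 4,489.3876… = kr 15,462.64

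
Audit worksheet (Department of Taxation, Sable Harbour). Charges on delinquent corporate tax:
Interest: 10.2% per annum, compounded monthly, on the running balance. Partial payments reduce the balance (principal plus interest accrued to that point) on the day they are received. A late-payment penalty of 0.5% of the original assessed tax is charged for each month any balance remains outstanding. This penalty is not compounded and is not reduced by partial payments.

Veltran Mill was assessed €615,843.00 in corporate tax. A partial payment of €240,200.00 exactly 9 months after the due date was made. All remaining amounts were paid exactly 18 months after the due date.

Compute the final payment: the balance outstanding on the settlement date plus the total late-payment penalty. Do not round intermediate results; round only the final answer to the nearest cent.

€513,406.61

Monthly rate = 10.2% ÷ 12 = 0.85%
Balance at month 9: €615,843.0000 × (1 + 0.0085)^9 = €664,588.9748…
After €240,200.00 payment: €664,588.9748… − €240,200.00 = €424,388.9748…
Balance at month 18: €424,388.9748… × (1 + 0.0085)^9 = €457,980.7414…
Penalty: 18 × 0.5% × €615,843.00 = €55,425.87
Final settlement = outstanding balance + penalty = €457,980.7414… + €55,425.87 = €513,406.61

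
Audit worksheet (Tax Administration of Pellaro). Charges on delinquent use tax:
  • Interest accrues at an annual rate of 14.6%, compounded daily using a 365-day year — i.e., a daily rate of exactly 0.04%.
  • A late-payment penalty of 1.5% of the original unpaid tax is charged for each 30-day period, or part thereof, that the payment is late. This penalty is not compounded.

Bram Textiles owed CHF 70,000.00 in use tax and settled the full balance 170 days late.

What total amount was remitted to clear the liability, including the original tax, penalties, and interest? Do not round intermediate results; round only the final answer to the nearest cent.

CHF 81,224.55

Penalty periods: ⌈170/30⌉ = 6; penalty = 6 × 1.5% × CHF 70,000.00 = CHF 6,300.00
Interest: CHF 70,000.00 × ((1 + 0.0004)^170 − 1) = CHF 70,000.00 × 0.07035076… = CHF 4,924.5529…
Total = CHF 70,000.00 + CHF 6,300.0000 + CHF 4,924.5529… = CHF 81,224.55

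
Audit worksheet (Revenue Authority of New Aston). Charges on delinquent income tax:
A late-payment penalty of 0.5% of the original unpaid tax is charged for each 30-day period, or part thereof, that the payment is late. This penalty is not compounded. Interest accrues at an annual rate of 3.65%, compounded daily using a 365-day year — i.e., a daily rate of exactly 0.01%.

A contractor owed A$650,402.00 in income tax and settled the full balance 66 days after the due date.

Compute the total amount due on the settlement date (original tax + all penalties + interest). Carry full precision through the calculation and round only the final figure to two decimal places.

Penalty periods: ⌈66/30⌉ = 3; penalty = 3 × 0.5% × A$650,402.00 = A$9,756.03
Interest: A$650,402.00 × ((1 + 0.0001)^66 − 1) = A$650,402.00 × 0.00662150… = A$4,306.6341…
Total = A$650,402.00 + A$9,756.0300 + A$4,306.6341… = A$664,464.66

A$664,464.66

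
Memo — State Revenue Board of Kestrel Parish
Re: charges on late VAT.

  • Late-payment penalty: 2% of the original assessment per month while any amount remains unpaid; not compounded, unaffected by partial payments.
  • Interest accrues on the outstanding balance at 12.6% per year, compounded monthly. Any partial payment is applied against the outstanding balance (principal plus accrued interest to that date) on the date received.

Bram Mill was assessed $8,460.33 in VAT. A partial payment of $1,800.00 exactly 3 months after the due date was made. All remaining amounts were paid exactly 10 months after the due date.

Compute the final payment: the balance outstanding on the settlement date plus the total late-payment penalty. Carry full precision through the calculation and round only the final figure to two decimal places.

Monthly rate = 12.6% ÷ 12 = 1.05%
Balance at month 3: $8,460.3300 × (1 + 0.0105)^3 = $8,729.6384…
After $1,800.00 payment: $8,729.6384… − $1,800.00 = $6,929.6384…
Balance at month 10: $6,929.6384… × (1 + 0.0105)^7 = $7,455.2944…
Penalty: 10 × 2% × $8,460.33 = $1,692.07…
Final settlement = outstanding balance + penalty = $7,455.2944… + $1,692.07… = $9,147.36

$9,147.36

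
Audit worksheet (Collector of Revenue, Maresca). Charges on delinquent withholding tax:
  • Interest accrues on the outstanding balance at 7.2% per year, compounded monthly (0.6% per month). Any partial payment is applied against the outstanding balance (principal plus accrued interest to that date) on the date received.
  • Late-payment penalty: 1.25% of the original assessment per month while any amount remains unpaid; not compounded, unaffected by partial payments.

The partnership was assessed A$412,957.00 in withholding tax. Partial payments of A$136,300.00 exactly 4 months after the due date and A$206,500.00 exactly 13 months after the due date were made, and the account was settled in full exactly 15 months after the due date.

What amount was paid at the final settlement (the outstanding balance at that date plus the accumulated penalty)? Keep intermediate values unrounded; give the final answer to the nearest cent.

A$174,598.85

Balance at month 4: A$412,957.0000 × (1 + 0.006)^4 = A$422,957.5240…
After A$136,300.00 payment: A$422,957.5240… − A$136,300.00 = A$286,657.5240…
Balance at month 13: A$286,657.5240… × (1 + 0.006)^9 = A$302,513.7867…
After A$206,500.00 payment: A$302,513.7867… − A$206,500.00 = A$96,013.7867…
Balance at month 15: A$96,013.7867… × (1 + 0.006)^2 = A$97,169.4086…
Penalty: 15 × 1.25% × A$412,957.00 = A$77,429.44…
Final settlement = outstanding balance + penalty = A$97,169.4086… + A$77,429.44… = A$174,598.85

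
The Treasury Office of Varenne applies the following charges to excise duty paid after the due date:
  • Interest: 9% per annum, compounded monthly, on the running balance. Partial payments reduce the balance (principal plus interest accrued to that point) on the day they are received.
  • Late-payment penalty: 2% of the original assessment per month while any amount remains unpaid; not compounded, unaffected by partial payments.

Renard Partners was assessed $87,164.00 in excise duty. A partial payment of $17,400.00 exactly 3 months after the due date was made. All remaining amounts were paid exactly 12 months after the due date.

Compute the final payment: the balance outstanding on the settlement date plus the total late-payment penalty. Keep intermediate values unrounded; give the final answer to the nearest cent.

$97,649.59

Monthly rate = 9% ÷ 12 = 0.75%
Balance at month 3: $87,164.0000 × (1 + 0.0075)^3 = $89,139.9357…
After $17,400.00 payment: $89,139.9357… − $17,400.00 = $71,739.9357…
Balance at month 12: $71,739.9357… × (1 + 0.0075)^9 = $76,730.2258…
Penalty: 12 × 2% × $87,164.00 = $20,919.36
Final settlement = outstanding balance + penalty = $76,730.2258… + $20,919.36 = $97,649.59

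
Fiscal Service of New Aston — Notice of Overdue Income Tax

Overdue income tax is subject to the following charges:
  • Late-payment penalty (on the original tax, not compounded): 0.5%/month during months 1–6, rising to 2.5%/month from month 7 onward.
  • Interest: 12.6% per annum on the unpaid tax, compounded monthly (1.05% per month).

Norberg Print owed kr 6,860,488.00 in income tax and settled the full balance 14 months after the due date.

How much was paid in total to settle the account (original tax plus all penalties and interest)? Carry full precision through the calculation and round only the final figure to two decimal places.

Penalty, months 1–6: 6 × 0.5% × kr 6,860,488.00 = kr 205,814.64
Penalty, months 7–14: 8 × 2.5% × kr 6,860,488.00 = kr 1,372,097.60
Interest: kr 6,860,488.00 × ((1 + 0.0105)^14 − 1) = kr 6,860,488.00 × 0.1574666… = kr 1,080,297.3925…
Total = kr 6,860,488.00 + kr 1,577,912.2400 + kr 1,080,297.3925… = kr 9,518,697.63

kr 9,518,697.63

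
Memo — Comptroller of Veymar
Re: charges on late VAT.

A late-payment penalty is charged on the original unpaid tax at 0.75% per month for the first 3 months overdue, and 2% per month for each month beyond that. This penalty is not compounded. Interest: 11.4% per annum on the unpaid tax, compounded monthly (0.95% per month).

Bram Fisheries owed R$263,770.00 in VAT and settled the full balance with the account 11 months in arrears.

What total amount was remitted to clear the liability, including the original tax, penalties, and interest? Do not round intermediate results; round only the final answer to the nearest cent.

Penalty, months 1–3: 3 × 0.75% × R$263,770.00 = R$5,934.83…
Penalty, months 4–11: 8 × 2% × R$263,770.00 = R$42,203.20
Interest: R$263,770.00 × ((1 + 0.0095)^11 − 1) = R$263,770.00 × 0.1096079… = R$28,911.2866…
Total = R$263,770.00 + R$48,138.0250 + R$28,911.2866… = R$340,819.31

R$340,819.31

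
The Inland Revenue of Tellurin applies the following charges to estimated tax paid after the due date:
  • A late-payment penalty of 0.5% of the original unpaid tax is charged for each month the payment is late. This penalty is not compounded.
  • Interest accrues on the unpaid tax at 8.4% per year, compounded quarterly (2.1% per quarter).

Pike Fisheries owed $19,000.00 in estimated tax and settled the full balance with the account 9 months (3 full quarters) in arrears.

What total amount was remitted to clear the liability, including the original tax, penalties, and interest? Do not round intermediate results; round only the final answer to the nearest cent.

Late-payment penalty: 9 × 0.5% × $19,000.00 = $855.00
Interest: $19,000.00 × ((1 + 0.021)^3 − 1) = $19,000.00 × 0.0643323… = $1,222.3130…
Total = $19,000.00 + $855.0000 + $1,222.3130… = $21,077.31

$21,077.31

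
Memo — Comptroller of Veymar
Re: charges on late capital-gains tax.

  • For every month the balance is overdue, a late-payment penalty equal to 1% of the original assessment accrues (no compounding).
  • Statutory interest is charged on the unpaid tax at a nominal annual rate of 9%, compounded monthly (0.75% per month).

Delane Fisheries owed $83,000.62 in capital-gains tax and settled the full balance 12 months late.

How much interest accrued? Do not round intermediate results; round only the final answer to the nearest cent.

Interest: $83,000.62 × ((1 + 0.0075)^12 − 1) = $83,000.62 × 0.0938069… = $7,786.0307…

$7,786.03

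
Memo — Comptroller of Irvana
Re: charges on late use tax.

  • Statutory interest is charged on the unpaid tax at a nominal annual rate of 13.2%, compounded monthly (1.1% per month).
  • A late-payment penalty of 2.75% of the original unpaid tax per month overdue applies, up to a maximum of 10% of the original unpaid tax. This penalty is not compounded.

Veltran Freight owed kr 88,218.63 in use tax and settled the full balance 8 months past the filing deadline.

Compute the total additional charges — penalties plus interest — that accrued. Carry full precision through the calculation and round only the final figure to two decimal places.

Penalty (uncapped): 8 × 2.75% × kr 88,218.63 = kr 19,408.10…; cap = 10% × kr 88,218.63 = kr 8,821.86… → penalty = kr 8,821.86…
Interest: kr 88,218.63 × ((1 + 0.011)^8 − 1) = kr 88,218.63 × 0.0914636… = kr 8,068.7908…
Penalties + interest = kr 8,821.8630 + kr 8,068.7908… = kr 16,890.65

kr 16,890.65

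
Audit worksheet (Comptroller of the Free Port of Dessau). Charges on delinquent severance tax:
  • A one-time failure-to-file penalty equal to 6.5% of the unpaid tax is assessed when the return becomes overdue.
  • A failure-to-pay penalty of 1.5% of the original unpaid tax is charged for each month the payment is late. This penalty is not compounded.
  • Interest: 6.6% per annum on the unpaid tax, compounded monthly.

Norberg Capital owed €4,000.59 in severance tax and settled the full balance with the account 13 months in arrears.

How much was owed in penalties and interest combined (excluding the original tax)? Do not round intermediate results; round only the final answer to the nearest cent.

Failure-to-file penalty: 6.5% × €4,000.59 = €260.04…
Failure-to-pay penalty = 1.5% × €4,000.59 × 13 mo = €780.12…
Interest (6.6%/yr ÷ 12 = 0.55%/month): €4,000.59 × ((1 + 0.0055)^13 − 1) = €295.6746…
Penalties + interest = €1,040.1534 + €295.6746… = €1,335.83

€1,335.83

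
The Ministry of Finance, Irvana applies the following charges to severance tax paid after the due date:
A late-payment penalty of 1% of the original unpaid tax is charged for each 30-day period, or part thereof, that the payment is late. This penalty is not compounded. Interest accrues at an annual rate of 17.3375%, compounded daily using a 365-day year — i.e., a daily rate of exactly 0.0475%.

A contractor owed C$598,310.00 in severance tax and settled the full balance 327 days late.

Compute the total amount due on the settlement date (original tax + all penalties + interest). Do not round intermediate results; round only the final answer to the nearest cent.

Penalty periods: ⌈327/30⌉ = 11; penalty = 11 × 1% × C$598,310.00 = C$65,814.10
Interest: C$598,310.00 × ((1 + 0.000475)^327 − 1) = C$598,310.00 × 0.16799444… = C$100,512.7519…
Total = C$598,310.00 + C$65,814.1000 + C$100,512.7519… = C$764,636.85

C$764,636.85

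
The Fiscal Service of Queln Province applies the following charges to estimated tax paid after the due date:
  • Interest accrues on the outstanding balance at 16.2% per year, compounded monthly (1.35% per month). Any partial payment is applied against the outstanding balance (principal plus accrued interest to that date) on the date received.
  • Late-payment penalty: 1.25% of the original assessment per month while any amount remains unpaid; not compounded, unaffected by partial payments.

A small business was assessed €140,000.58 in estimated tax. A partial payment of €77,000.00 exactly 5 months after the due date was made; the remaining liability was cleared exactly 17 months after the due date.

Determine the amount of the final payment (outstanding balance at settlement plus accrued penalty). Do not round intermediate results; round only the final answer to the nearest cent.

€115,153.42

Balance at month 5: €140,000.5800 × (1 + 0.0135)^5 = €149,709.2381…
After €77,000.00 payment: €149,709.2381… − €77,000.00 = €72,709.2381…
Balance at month 17: €72,709.2381… × (1 + 0.0135)^12 = €85,403.2956…
Penalty: 17 × 1.25% × €140,000.58 = €29,750.12…
Final settlement = outstanding balance + penalty = €85,403.2956… + €29,750.12… = €115,153.42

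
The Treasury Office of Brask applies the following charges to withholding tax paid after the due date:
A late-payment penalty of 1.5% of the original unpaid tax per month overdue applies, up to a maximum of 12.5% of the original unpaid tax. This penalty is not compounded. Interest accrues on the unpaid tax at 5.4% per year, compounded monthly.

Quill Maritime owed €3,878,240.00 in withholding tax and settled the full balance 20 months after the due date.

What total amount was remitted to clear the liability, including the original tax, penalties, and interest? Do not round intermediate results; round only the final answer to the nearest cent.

€4,727,393.83

Penalty (uncapped): 20 × 1.5% × €3,878,240.00 = €1,163,472.00; cap = 12.5% × €3,878,240.00 = €484,780.00 → penalty = €484,780.00
Interest (5.4%/yr ÷ 12 = 0.45%/month): €3,878,240.00 × ((1 + 0.0045)^20 − 1) = €364,373.8270…
Total = €3,878,240.00 + €484,780.0000 + €364,373.8270… = €4,727,393.83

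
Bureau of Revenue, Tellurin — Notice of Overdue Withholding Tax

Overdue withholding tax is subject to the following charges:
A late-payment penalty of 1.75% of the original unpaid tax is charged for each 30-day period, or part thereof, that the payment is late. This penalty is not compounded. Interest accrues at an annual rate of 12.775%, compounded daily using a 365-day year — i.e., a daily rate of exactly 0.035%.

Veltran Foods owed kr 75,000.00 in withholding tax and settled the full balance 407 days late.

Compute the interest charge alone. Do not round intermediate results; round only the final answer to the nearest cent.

kr 11,480.00

Interest: kr 75,000.00 × ((1 + 0.00035)^407 − 1) = kr 75,000.00 × 0.15306669… = kr 11,480.0015…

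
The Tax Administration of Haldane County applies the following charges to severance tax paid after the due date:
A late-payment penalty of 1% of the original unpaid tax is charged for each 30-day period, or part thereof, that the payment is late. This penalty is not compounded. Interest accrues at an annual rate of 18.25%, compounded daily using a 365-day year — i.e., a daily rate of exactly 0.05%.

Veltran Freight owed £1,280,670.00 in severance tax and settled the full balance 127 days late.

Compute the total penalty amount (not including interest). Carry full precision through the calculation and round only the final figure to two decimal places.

£64,033.50

Penalty periods: ⌈127/30⌉ = 5; penalty = 5 × 1% × £1,280,670.00 = £64,033.50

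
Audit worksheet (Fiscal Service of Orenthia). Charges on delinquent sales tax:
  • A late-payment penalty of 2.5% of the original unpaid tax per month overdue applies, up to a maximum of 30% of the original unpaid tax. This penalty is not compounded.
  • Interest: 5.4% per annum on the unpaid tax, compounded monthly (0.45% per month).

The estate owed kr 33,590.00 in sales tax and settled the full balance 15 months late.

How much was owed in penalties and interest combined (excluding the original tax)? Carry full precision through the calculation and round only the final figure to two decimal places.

kr 12,417.16

Penalty (uncapped): 15 × 2.5% × kr 33,590.00 = kr 12,596.25; cap = 30% × kr 33,590.00 = kr 10,077.00 → penalty = kr 10,077.00
Interest: kr 33,590.00 × ((1 + 0.0045)^15 − 1) = kr 33,590.00 × 0.0696683… = kr 2,340.1574…
Penalties + interest = kr 10,077.0000 + kr 2,340.1574… = kr 12,417.16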